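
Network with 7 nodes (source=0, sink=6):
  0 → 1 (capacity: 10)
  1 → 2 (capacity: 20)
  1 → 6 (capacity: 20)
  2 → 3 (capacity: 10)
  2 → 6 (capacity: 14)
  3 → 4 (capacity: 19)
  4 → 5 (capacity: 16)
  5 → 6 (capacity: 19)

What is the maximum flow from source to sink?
Maximum flow = 10

Max flow: 10

Flow assignment:
  0 → 1: 10/10
  1 → 6: 10/20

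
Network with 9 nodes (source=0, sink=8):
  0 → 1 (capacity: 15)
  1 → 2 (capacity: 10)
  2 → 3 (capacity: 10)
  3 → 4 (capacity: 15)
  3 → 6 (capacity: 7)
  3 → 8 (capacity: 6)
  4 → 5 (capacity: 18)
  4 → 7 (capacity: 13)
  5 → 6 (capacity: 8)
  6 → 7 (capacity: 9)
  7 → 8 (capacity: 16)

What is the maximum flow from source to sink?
Maximum flow = 10

Max flow: 10

Flow assignment:
  0 → 1: 10/15
  1 → 2: 10/10
  2 → 3: 10/10
  3 → 4: 4/15
  3 → 8: 6/6
  4 → 7: 4/13
  7 → 8: 4/16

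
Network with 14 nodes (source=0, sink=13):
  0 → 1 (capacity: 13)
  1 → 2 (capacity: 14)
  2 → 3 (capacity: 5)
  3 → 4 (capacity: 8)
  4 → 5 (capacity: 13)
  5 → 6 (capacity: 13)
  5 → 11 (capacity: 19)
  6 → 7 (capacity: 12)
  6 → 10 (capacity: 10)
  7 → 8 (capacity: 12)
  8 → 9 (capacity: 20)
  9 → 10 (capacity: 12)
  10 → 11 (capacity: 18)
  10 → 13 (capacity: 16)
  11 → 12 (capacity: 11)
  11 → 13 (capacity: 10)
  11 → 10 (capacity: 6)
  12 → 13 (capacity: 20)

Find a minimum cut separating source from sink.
Min cut value = 5, edges: (2,3)

Min cut value: 5
Partition: S = [0, 1, 2], T = [3, 4, 5, 6, 7, 8, 9, 10, 11, 12, 13]
Cut edges: (2,3)

By max-flow min-cut theorem, max flow = min cut = 5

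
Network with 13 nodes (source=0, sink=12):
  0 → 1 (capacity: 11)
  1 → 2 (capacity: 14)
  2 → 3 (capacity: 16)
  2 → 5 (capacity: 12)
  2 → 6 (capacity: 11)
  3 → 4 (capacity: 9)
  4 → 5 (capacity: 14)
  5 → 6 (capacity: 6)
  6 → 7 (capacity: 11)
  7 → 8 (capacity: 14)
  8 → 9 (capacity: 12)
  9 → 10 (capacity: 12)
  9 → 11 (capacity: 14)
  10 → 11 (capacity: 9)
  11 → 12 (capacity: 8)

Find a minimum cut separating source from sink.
Min cut value = 8, edges: (11,12)

Min cut value: 8
Partition: S = [0, 1, 2, 3, 4, 5, 6, 7, 8, 9, 10, 11], T = [12]
Cut edges: (11,12)

By max-flow min-cut theorem, max flow = min cut = 8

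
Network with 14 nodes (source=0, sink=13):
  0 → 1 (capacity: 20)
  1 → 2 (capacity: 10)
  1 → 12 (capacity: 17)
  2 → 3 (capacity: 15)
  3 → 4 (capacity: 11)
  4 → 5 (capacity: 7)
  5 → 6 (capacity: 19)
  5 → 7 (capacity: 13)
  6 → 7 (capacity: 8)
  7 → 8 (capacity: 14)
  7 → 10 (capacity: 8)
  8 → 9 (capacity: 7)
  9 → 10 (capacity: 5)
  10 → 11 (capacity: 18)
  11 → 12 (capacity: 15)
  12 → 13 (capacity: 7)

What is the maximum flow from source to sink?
Maximum flow = 7

Max flow: 7

Flow assignment:
  0 → 1: 7/20
  1 → 2: 3/10
  1 → 12: 4/17
  2 → 3: 3/15
  3 → 4: 3/11
  4 → 5: 3/7
  5 → 7: 3/13
  7 → 10: 3/8
  10 → 11: 3/18
  11 → 12: 3/15
  12 → 13: 7/7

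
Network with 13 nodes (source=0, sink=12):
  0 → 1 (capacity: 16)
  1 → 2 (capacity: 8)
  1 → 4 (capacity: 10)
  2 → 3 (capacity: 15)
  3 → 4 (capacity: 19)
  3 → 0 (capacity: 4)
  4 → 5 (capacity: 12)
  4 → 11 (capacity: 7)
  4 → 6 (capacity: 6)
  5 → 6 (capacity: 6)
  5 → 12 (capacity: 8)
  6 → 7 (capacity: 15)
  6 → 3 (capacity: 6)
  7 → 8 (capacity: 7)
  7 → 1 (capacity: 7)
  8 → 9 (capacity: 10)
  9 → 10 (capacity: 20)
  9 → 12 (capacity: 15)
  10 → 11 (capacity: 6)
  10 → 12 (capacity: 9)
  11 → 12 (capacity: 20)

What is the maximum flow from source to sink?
Maximum flow = 16

Max flow: 16

Flow assignment:
  0 → 1: 16/16
  1 → 2: 6/8
  1 → 4: 10/10
  2 → 3: 6/15
  3 → 4: 6/19
  4 → 5: 8/12
  4 → 11: 7/7
  4 → 6: 1/6
  5 → 12: 8/8
  6 → 7: 1/15
  7 → 8: 1/7
  8 → 9: 1/10
  9 → 12: 1/15
  11 → 12: 7/20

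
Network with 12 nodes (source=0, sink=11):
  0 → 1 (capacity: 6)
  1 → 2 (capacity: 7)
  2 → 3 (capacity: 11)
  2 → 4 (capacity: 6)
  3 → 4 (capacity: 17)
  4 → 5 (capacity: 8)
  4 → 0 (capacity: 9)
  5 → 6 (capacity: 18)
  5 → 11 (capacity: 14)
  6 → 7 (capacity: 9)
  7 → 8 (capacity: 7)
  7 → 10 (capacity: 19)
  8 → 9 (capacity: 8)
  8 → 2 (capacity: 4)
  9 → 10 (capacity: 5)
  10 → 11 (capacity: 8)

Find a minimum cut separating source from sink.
Min cut value = 6, edges: (0,1)

Min cut value: 6
Partition: S = [0], T = [1, 2, 3, 4, 5, 6, 7, 8, 9, 10, 11]
Cut edges: (0,1)

By max-flow min-cut theorem, max flow = min cut = 6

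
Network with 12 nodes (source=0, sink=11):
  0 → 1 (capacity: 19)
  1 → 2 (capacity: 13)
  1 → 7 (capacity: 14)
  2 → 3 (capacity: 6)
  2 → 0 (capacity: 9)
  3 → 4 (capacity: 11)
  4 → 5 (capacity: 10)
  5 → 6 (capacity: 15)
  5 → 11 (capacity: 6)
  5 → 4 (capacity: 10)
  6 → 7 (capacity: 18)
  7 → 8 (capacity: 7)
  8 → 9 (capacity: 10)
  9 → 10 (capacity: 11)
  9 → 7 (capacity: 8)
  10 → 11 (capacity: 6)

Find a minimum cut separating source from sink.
Min cut value = 12, edges: (5,11), (10,11)

Min cut value: 12
Partition: S = [0, 1, 2, 3, 4, 5, 6, 7, 8, 9, 10], T = [11]
Cut edges: (5,11), (10,11)

By max-flow min-cut theorem, max flow = min cut = 12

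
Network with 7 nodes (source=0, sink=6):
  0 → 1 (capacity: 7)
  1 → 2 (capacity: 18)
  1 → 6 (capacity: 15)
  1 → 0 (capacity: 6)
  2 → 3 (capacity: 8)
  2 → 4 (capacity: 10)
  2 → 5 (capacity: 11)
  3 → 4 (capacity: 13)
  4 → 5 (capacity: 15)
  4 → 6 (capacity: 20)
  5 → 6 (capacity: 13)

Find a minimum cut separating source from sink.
Min cut value = 7, edges: (0,1)

Min cut value: 7
Partition: S = [0], T = [1, 2, 3, 4, 5, 6]
Cut edges: (0,1)

By max-flow min-cut theorem, max flow = min cut = 7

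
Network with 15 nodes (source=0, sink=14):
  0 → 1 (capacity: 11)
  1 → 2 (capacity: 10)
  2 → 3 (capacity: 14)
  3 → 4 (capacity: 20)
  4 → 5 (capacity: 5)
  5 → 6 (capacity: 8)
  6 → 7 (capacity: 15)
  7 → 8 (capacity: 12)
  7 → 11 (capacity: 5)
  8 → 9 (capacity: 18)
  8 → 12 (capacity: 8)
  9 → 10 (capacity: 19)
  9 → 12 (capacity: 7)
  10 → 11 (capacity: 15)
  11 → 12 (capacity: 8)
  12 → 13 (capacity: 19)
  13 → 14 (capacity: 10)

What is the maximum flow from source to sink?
Maximum flow = 5

Max flow: 5

Flow assignment:
  0 → 1: 5/11
  1 → 2: 5/10
  2 → 3: 5/14
  3 → 4: 5/20
  4 → 5: 5/5
  5 → 6: 5/8
  6 → 7: 5/15
  7 → 8: 5/12
  8 → 12: 5/8
  12 → 13: 5/19
  13 → 14: 5/10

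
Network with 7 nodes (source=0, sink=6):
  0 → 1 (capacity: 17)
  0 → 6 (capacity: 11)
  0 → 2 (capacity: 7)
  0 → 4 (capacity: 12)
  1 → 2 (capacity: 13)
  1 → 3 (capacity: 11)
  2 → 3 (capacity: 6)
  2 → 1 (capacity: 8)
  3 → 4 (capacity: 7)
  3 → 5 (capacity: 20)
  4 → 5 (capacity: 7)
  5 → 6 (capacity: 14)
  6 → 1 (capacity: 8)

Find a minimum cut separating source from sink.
Min cut value = 25, edges: (0,6), (5,6)

Min cut value: 25
Partition: S = [0, 1, 2, 3, 4, 5], T = [6]
Cut edges: (0,6), (5,6)

By max-flow min-cut theorem, max flow = min cut = 25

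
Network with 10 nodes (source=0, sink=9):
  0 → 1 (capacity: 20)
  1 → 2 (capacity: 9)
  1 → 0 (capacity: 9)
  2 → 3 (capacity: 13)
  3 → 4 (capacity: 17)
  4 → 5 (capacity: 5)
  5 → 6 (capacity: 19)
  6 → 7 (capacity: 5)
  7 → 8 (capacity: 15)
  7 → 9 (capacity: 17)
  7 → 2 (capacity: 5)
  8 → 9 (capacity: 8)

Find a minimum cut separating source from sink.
Min cut value = 5, edges: (6,7)

Min cut value: 5
Partition: S = [0, 1, 2, 3, 4, 5, 6], T = [7, 8, 9]
Cut edges: (6,7)

By max-flow min-cut theorem, max flow = min cut = 5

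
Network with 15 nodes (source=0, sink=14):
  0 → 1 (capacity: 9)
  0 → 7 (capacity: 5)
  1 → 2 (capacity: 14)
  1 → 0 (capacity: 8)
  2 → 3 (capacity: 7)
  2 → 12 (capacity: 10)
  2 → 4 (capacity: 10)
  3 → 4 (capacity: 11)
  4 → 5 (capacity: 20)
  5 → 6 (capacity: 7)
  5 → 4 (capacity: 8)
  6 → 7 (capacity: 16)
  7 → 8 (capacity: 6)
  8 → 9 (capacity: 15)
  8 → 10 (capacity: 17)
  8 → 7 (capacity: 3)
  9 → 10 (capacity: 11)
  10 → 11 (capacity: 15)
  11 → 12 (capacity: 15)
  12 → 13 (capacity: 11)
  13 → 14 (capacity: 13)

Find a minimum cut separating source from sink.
Min cut value = 11, edges: (12,13)

Min cut value: 11
Partition: S = [0, 1, 2, 3, 4, 5, 6, 7, 8, 9, 10, 11, 12], T = [13, 14]
Cut edges: (12,13)

By max-flow min-cut theorem, max flow = min cut = 11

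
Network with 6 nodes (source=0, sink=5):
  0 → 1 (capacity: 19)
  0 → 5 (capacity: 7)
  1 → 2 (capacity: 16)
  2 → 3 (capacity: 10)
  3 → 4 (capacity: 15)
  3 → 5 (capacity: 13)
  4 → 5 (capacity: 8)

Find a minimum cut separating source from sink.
Min cut value = 17, edges: (0,5), (2,3)

Min cut value: 17
Partition: S = [0, 1, 2], T = [3, 4, 5]
Cut edges: (0,5), (2,3)

By max-flow min-cut theorem, max flow = min cut = 17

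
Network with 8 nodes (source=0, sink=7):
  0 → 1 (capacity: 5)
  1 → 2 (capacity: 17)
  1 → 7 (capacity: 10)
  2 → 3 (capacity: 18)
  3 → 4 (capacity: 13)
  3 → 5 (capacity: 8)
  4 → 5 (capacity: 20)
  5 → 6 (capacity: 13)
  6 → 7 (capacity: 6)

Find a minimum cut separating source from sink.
Min cut value = 5, edges: (0,1)

Min cut value: 5
Partition: S = [0], T = [1, 2, 3, 4, 5, 6, 7]
Cut edges: (0,1)

By max-flow min-cut theorem, max flow = min cut = 5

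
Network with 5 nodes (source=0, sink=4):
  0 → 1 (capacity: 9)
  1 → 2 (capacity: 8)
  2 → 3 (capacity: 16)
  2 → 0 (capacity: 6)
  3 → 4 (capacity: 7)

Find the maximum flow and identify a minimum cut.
Max flow = 7, Min cut edges: (3,4)

Maximum flow: 7
Minimum cut: (3,4)
Partition: S = [0, 1, 2, 3], T = [4]

Max-flow min-cut theorem verified: both equal 7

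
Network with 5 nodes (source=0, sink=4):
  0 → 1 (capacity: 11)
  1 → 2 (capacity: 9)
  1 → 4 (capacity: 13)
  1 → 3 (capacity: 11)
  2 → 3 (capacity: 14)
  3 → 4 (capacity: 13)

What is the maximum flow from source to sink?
Maximum flow = 11

Max flow: 11

Flow assignment:
  0 → 1: 11/11
  1 → 4: 11/13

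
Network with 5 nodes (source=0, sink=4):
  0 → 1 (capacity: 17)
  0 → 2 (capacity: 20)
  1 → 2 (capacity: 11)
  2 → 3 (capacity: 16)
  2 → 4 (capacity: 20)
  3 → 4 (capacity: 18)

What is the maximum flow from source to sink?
Maximum flow = 31

Max flow: 31

Flow assignment:
  0 → 1: 11/17
  0 → 2: 20/20
  1 → 2: 11/11
  2 → 3: 11/16
  2 → 4: 20/20
  3 → 4: 11/18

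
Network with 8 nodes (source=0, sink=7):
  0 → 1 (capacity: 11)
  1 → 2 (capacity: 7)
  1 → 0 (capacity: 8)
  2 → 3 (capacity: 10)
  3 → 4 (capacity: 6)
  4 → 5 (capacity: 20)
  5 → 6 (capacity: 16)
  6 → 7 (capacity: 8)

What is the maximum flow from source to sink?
Maximum flow = 6

Max flow: 6

Flow assignment:
  0 → 1: 6/11
  1 → 2: 6/7
  2 → 3: 6/10
  3 → 4: 6/6
  4 → 5: 6/20
  5 → 6: 6/16
  6 → 7: 6/8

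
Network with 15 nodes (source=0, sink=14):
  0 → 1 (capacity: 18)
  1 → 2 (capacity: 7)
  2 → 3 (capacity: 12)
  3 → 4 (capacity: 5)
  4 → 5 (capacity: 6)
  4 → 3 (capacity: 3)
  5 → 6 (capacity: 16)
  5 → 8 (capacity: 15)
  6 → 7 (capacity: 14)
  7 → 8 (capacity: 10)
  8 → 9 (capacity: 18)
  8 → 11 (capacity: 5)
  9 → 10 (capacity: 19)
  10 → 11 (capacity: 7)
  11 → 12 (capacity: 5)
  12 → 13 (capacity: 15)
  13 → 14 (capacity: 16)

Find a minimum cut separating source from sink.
Min cut value = 5, edges: (11,12)

Min cut value: 5
Partition: S = [0, 1, 2, 3, 4, 5, 6, 7, 8, 9, 10, 11], T = [12, 13, 14]
Cut edges: (11,12)

By max-flow min-cut theorem, max flow = min cut = 5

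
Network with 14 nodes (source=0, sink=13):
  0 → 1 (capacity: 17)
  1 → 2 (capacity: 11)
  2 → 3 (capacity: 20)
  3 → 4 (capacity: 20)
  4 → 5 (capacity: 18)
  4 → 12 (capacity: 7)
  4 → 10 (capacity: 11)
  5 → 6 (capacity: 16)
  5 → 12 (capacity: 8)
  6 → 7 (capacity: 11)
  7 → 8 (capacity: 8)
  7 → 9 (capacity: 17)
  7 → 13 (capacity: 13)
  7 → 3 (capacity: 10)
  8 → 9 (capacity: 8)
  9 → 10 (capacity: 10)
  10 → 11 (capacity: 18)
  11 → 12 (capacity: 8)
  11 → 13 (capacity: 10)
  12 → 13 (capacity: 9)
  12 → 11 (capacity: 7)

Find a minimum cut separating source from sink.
Min cut value = 11, edges: (1,2)

Min cut value: 11
Partition: S = [0, 1], T = [2, 3, 4, 5, 6, 7, 8, 9, 10, 11, 12, 13]
Cut edges: (1,2)

By max-flow min-cut theorem, max flow = min cut = 11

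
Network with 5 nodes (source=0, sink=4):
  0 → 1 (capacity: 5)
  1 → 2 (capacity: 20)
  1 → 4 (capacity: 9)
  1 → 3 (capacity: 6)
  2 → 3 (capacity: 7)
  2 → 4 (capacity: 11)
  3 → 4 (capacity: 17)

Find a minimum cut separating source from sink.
Min cut value = 5, edges: (0,1)

Min cut value: 5
Partition: S = [0], T = [1, 2, 3, 4]
Cut edges: (0,1)

By max-flow min-cut theorem, max flow = min cut = 5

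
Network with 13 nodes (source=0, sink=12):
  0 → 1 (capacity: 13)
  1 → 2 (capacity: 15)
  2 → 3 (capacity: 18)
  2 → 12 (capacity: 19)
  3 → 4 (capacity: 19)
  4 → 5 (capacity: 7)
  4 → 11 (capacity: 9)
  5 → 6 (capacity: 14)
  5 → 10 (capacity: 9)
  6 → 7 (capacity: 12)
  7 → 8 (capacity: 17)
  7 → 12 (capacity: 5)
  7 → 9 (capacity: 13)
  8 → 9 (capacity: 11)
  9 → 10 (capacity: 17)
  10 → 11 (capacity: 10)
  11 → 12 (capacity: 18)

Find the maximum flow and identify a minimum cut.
Max flow = 13, Min cut edges: (0,1)

Maximum flow: 13
Minimum cut: (0,1)
Partition: S = [0], T = [1, 2, 3, 4, 5, 6, 7, 8, 9, 10, 11, 12]

Max-flow min-cut theorem verified: both equal 13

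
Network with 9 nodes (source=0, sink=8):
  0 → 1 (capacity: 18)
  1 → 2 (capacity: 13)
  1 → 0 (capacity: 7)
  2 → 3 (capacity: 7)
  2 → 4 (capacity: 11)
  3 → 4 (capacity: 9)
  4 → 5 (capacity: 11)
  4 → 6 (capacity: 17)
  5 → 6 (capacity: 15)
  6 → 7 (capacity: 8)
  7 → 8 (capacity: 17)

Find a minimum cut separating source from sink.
Min cut value = 8, edges: (6,7)

Min cut value: 8
Partition: S = [0, 1, 2, 3, 4, 5, 6], T = [7, 8]
Cut edges: (6,7)

By max-flow min-cut theorem, max flow = min cut = 8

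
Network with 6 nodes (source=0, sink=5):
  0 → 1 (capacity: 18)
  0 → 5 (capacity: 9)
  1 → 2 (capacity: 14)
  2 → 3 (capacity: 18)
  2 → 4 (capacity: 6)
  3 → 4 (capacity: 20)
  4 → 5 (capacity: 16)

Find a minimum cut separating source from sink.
Min cut value = 23, edges: (0,5), (1,2)

Min cut value: 23
Partition: S = [0, 1], T = [2, 3, 4, 5]
Cut edges: (0,5), (1,2)

By max-flow min-cut theorem, max flow = min cut = 23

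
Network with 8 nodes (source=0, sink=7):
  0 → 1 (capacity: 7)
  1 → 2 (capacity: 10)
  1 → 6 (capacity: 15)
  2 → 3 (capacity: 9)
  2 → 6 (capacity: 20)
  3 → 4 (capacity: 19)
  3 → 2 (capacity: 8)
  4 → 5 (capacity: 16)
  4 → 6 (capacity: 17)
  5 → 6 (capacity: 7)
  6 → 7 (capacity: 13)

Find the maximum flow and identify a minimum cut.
Max flow = 7, Min cut edges: (0,1)

Maximum flow: 7
Minimum cut: (0,1)
Partition: S = [0], T = [1, 2, 3, 4, 5, 6, 7]

Max-flow min-cut theorem verified: both equal 7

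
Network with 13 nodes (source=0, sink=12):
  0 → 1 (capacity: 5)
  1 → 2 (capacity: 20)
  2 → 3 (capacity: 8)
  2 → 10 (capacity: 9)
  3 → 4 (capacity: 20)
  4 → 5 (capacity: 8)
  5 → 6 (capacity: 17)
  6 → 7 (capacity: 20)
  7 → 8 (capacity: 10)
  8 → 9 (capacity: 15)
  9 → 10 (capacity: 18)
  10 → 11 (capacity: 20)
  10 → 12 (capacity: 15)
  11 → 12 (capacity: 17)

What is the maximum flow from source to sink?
Maximum flow = 5

Max flow: 5

Flow assignment:
  0 → 1: 5/5
  1 → 2: 5/20
  2 → 10: 5/9
  10 → 12: 5/15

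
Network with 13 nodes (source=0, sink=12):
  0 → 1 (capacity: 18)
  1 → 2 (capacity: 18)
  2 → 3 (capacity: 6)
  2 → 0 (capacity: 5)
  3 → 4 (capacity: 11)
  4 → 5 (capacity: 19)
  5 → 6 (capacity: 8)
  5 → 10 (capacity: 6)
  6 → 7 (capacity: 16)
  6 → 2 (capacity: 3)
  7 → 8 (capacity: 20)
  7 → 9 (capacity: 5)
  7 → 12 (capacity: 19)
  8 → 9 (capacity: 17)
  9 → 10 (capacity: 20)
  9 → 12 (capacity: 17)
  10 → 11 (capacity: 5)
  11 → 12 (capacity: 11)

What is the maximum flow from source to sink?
Maximum flow = 6

Max flow: 6

Flow assignment:
  0 → 1: 6/18
  1 → 2: 6/18
  2 → 3: 6/6
  3 → 4: 6/11
  4 → 5: 6/19
  5 → 6: 6/8
  6 → 7: 6/16
  7 → 12: 6/19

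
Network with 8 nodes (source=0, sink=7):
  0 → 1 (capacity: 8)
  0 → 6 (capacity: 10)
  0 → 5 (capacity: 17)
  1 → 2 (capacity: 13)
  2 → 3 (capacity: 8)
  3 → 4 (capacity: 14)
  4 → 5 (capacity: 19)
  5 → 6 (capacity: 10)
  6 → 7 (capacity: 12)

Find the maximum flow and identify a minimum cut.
Max flow = 12, Min cut edges: (6,7)

Maximum flow: 12
Minimum cut: (6,7)
Partition: S = [0, 1, 2, 3, 4, 5, 6], T = [7]

Max-flow min-cut theorem verified: both equal 12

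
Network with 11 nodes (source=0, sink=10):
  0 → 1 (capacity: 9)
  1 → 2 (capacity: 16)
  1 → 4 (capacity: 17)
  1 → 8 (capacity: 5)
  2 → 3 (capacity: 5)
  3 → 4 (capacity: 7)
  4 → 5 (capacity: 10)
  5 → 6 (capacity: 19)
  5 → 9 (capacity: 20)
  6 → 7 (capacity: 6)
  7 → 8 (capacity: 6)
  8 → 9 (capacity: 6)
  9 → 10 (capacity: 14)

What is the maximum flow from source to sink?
Maximum flow = 9

Max flow: 9

Flow assignment:
  0 → 1: 9/9
  1 → 4: 4/17
  1 → 8: 5/5
  4 → 5: 4/10
  5 → 9: 4/20
  8 → 9: 5/6
  9 → 10: 9/14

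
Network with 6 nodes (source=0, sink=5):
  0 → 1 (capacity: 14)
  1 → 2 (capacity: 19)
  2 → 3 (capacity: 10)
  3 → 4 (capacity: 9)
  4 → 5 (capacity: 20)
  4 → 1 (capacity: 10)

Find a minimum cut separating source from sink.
Min cut value = 9, edges: (3,4)

Min cut value: 9
Partition: S = [0, 1, 2, 3], T = [4, 5]
Cut edges: (3,4)

By max-flow min-cut theorem, max flow = min cut = 9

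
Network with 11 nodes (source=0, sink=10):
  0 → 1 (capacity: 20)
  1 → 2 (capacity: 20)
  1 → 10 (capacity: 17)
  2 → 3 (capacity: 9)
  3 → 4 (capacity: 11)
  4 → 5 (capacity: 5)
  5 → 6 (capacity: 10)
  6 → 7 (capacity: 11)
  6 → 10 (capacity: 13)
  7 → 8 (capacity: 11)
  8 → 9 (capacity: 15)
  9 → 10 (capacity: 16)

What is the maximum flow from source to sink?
Maximum flow = 20

Max flow: 20

Flow assignment:
  0 → 1: 20/20
  1 → 2: 3/20
  1 → 10: 17/17
  2 → 3: 3/9
  3 → 4: 3/11
  4 → 5: 3/5
  5 → 6: 3/10
  6 → 10: 3/13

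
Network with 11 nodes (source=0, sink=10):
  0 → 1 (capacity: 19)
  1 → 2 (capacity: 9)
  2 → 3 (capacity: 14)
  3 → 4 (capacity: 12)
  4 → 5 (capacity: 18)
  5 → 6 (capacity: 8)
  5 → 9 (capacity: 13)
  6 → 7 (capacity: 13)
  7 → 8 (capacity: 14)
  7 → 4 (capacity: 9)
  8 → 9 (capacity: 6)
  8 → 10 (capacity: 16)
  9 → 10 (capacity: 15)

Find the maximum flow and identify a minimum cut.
Max flow = 9, Min cut edges: (1,2)

Maximum flow: 9
Minimum cut: (1,2)
Partition: S = [0, 1], T = [2, 3, 4, 5, 6, 7, 8, 9, 10]

Max-flow min-cut theorem verified: both equal 9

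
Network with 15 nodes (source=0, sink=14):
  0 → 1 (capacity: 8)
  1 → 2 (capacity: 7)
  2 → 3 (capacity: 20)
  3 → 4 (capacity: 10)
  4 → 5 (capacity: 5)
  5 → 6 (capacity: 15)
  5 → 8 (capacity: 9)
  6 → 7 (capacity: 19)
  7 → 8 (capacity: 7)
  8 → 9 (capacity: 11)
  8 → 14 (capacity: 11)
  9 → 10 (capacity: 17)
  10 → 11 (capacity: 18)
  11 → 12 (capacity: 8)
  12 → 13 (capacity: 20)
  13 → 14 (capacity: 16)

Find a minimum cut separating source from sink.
Min cut value = 5, edges: (4,5)

Min cut value: 5
Partition: S = [0, 1, 2, 3, 4], T = [5, 6, 7, 8, 9, 10, 11, 12, 13, 14]
Cut edges: (4,5)

By max-flow min-cut theorem, max flow = min cut = 5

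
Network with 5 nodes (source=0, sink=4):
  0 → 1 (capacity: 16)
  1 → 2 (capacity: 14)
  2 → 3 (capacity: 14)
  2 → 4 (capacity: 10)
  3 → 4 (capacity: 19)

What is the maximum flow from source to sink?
Maximum flow = 14

Max flow: 14

Flow assignment:
  0 → 1: 14/16
  1 → 2: 14/14
  2 → 3: 4/14
  2 → 4: 10/10
  3 → 4: 4/19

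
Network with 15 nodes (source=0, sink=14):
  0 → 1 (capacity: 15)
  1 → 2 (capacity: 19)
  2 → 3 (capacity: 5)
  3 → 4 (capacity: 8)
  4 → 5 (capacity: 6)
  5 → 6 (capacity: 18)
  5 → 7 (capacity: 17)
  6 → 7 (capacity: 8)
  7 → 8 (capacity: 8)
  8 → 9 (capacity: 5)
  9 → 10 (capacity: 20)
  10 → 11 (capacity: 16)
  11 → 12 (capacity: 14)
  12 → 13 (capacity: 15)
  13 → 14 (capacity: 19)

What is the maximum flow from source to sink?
Maximum flow = 5

Max flow: 5

Flow assignment:
  0 → 1: 5/15
  1 → 2: 5/19
  2 → 3: 5/5
  3 → 4: 5/8
  4 → 5: 5/6
  5 → 7: 5/17
  7 → 8: 5/8
  8 → 9: 5/5
  9 → 10: 5/20
  10 → 11: 5/16
  11 → 12: 5/14
  12 → 13: 5/15
  13 → 14: 5/19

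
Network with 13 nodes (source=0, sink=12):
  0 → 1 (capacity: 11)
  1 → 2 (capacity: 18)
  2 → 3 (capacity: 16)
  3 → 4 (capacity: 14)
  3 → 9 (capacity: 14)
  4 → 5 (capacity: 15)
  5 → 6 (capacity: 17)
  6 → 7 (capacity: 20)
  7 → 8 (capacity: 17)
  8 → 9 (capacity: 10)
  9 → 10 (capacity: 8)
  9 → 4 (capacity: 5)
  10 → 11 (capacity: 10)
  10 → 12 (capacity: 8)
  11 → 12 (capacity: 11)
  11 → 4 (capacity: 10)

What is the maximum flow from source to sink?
Maximum flow = 8

Max flow: 8

Flow assignment:
  0 → 1: 8/11
  1 → 2: 8/18
  2 → 3: 8/16
  3 → 9: 8/14
  9 → 10: 8/8
  10 → 12: 8/8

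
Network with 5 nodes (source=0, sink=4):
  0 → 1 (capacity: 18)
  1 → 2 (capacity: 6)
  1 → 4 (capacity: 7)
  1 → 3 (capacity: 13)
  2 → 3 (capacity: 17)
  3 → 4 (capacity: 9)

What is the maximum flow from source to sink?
Maximum flow = 16

Max flow: 16

Flow assignment:
  0 → 1: 16/18
  1 → 4: 7/7
  1 → 3: 9/13
  3 → 4: 9/9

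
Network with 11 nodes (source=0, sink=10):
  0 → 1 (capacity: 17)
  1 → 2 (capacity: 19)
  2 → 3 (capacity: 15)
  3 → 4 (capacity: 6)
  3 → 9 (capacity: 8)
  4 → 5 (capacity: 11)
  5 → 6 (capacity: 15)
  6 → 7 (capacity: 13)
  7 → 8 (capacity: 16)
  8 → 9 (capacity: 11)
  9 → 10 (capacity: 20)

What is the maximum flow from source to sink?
Maximum flow = 14

Max flow: 14

Flow assignment:
  0 → 1: 14/17
  1 → 2: 14/19
  2 → 3: 14/15
  3 → 4: 6/6
  3 → 9: 8/8
  4 → 5: 6/11
  5 → 6: 6/15
  6 → 7: 6/13
  7 → 8: 6/16
  8 → 9: 6/11
  9 → 10: 14/20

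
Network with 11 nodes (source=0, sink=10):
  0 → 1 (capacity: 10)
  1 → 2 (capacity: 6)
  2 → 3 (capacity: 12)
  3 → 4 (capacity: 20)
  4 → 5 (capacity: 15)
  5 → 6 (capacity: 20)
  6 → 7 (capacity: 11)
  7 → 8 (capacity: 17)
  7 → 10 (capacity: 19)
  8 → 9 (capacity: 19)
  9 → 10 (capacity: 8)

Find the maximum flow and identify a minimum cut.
Max flow = 6, Min cut edges: (1,2)

Maximum flow: 6
Minimum cut: (1,2)
Partition: S = [0, 1], T = [2, 3, 4, 5, 6, 7, 8, 9, 10]

Max-flow min-cut theorem verified: both equal 6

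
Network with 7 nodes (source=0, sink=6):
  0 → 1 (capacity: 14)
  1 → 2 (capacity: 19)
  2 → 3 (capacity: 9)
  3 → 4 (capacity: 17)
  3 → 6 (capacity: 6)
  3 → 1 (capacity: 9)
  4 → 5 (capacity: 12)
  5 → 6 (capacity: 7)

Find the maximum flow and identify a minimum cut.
Max flow = 9, Min cut edges: (2,3)

Maximum flow: 9
Minimum cut: (2,3)
Partition: S = [0, 1, 2], T = [3, 4, 5, 6]

Max-flow min-cut theorem verified: both equal 9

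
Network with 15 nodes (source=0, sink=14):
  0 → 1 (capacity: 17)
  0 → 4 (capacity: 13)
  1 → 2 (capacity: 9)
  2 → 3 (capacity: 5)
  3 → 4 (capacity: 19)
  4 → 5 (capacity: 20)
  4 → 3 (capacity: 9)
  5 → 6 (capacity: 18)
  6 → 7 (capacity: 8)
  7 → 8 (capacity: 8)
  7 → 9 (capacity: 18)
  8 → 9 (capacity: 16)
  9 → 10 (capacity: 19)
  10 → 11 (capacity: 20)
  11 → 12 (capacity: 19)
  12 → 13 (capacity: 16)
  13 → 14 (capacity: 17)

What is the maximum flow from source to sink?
Maximum flow = 8

Max flow: 8

Flow assignment:
  0 → 1: 5/17
  0 → 4: 3/13
  1 → 2: 5/9
  2 → 3: 5/5
  3 → 4: 5/19
  4 → 5: 8/20
  5 → 6: 8/18
  6 → 7: 8/8
  7 → 9: 8/18
  9 → 10: 8/19
  10 → 11: 8/20
  11 → 12: 8/19
  12 → 13: 8/16
  13 → 14: 8/17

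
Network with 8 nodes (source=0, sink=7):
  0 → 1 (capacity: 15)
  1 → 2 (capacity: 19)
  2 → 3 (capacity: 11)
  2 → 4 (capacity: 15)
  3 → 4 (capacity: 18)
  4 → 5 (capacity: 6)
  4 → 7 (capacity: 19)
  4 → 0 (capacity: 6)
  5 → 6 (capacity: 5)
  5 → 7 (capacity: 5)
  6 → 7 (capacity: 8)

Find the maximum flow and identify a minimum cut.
Max flow = 15, Min cut edges: (0,1)

Maximum flow: 15
Minimum cut: (0,1)
Partition: S = [0], T = [1, 2, 3, 4, 5, 6, 7]

Max-flow min-cut theorem verified: both equal 15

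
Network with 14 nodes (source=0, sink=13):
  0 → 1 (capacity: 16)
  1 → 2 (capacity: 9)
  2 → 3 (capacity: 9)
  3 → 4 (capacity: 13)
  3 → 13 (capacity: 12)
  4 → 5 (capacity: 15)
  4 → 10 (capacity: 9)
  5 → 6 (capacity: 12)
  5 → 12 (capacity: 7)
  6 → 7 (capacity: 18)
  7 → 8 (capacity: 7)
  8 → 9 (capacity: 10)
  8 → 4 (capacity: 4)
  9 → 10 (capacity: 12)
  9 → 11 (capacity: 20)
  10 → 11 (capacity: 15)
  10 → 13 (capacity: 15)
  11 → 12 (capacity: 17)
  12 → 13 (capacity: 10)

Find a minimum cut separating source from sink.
Min cut value = 9, edges: (2,3)

Min cut value: 9
Partition: S = [0, 1, 2], T = [3, 4, 5, 6, 7, 8, 9, 10, 11, 12, 13]
Cut edges: (2,3)

By max-flow min-cut theorem, max flow = min cut = 9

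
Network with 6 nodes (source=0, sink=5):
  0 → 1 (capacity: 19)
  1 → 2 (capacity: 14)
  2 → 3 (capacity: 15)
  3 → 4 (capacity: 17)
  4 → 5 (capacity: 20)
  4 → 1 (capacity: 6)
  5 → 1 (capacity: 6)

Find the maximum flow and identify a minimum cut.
Max flow = 14, Min cut edges: (1,2)

Maximum flow: 14
Minimum cut: (1,2)
Partition: S = [0, 1], T = [2, 3, 4, 5]

Max-flow min-cut theorem verified: both equal 14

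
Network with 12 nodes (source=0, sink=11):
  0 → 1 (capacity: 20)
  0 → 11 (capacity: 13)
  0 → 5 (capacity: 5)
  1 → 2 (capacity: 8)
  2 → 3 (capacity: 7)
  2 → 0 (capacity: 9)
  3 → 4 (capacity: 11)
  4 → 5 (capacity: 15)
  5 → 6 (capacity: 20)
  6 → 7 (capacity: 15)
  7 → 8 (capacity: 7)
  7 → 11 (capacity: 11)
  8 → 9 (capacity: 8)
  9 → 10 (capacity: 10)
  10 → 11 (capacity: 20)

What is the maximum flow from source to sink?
Maximum flow = 25

Max flow: 25

Flow assignment:
  0 → 1: 8/20
  0 → 11: 13/13
  0 → 5: 5/5
  1 → 2: 8/8
  2 → 3: 7/7
  2 → 0: 1/9
  3 → 4: 7/11
  4 → 5: 7/15
  5 → 6: 12/20
  6 → 7: 12/15
  7 → 8: 1/7
  7 → 11: 11/11
  8 → 9: 1/8
  9 → 10: 1/10
  10 → 11: 1/20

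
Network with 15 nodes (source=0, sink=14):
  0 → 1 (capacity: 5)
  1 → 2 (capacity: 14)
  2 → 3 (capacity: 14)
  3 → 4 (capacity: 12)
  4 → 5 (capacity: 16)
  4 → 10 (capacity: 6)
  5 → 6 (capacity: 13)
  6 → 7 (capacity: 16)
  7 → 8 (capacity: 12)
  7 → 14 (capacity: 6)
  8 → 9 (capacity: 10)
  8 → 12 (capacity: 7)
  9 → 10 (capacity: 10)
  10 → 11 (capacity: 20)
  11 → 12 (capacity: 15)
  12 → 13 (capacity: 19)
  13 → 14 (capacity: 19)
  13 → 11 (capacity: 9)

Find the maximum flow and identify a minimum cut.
Max flow = 5, Min cut edges: (0,1)

Maximum flow: 5
Minimum cut: (0,1)
Partition: S = [0], T = [1, 2, 3, 4, 5, 6, 7, 8, 9, 10, 11, 12, 13, 14]

Max-flow min-cut theorem verified: both equal 5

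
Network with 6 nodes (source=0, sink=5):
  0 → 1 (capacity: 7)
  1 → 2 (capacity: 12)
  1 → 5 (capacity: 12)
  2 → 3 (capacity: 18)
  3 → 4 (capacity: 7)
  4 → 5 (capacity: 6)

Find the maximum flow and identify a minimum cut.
Max flow = 7, Min cut edges: (0,1)

Maximum flow: 7
Minimum cut: (0,1)
Partition: S = [0], T = [1, 2, 3, 4, 5]

Max-flow min-cut theorem verified: both equal 7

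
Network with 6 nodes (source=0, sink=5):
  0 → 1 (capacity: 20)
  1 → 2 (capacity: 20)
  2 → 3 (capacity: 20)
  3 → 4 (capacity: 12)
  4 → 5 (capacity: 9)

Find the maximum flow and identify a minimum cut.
Max flow = 9, Min cut edges: (4,5)

Maximum flow: 9
Minimum cut: (4,5)
Partition: S = [0, 1, 2, 3, 4], T = [5]

Max-flow min-cut theorem verified: both equal 9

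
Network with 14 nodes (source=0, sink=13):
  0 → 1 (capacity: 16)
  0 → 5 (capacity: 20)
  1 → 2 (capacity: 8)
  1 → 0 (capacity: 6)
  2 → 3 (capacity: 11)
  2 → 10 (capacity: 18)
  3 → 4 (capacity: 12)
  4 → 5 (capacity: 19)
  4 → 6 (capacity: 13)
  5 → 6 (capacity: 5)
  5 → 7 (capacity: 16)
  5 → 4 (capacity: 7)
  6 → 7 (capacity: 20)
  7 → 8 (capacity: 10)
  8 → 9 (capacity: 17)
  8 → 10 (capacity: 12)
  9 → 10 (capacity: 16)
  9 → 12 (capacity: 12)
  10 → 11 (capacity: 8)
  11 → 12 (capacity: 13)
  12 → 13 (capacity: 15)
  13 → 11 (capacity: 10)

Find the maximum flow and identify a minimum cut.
Max flow = 15, Min cut edges: (12,13)

Maximum flow: 15
Minimum cut: (12,13)
Partition: S = [0, 1, 2, 3, 4, 5, 6, 7, 8, 9, 10, 11, 12], T = [13]

Max-flow min-cut theorem verified: both equal 15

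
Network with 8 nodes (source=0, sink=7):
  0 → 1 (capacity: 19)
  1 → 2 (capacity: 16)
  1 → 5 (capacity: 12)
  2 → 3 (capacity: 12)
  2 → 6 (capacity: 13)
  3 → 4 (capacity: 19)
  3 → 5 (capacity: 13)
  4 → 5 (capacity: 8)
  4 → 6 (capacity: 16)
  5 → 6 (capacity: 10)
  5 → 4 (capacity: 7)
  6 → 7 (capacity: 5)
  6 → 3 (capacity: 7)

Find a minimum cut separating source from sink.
Min cut value = 5, edges: (6,7)

Min cut value: 5
Partition: S = [0, 1, 2, 3, 4, 5, 6], T = [7]
Cut edges: (6,7)

By max-flow min-cut theorem, max flow = min cut = 5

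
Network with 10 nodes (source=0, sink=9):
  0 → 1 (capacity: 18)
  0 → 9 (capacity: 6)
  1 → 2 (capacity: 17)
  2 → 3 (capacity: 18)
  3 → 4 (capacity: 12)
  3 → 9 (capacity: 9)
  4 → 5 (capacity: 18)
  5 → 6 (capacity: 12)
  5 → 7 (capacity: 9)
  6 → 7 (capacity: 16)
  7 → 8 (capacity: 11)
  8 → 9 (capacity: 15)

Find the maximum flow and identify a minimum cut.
Max flow = 23, Min cut edges: (0,9), (1,2)

Maximum flow: 23
Minimum cut: (0,9), (1,2)
Partition: S = [0, 1], T = [2, 3, 4, 5, 6, 7, 8, 9]

Max-flow min-cut theorem verified: both equal 23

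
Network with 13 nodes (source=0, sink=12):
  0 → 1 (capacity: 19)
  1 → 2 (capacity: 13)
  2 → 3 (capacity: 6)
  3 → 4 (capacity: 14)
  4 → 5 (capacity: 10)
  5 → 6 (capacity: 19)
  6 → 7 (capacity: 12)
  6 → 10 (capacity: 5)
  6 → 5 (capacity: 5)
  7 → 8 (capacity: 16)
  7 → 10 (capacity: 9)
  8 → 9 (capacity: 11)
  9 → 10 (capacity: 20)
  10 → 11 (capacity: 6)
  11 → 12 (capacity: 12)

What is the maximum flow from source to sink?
Maximum flow = 6

Max flow: 6

Flow assignment:
  0 → 1: 6/19
  1 → 2: 6/13
  2 → 3: 6/6
  3 → 4: 6/14
  4 → 5: 6/10
  5 → 6: 6/19
  6 → 7: 1/12
  6 → 10: 5/5
  7 → 10: 1/9
  10 → 11: 6/6
  11 → 12: 6/12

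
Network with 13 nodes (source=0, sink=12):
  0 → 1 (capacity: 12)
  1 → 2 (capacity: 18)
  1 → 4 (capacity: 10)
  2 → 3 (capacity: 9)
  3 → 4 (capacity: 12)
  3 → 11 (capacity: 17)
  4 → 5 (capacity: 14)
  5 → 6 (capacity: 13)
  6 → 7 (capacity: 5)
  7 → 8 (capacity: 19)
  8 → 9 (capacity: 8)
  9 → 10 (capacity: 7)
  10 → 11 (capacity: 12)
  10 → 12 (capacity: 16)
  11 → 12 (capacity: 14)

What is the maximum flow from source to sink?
Maximum flow = 12

Max flow: 12

Flow assignment:
  0 → 1: 12/12
  1 → 2: 9/18
  1 → 4: 3/10
  2 → 3: 9/9
  3 → 11: 9/17
  4 → 5: 3/14
  5 → 6: 3/13
  6 → 7: 3/5
  7 → 8: 3/19
  8 → 9: 3/8
  9 → 10: 3/7
  10 → 12: 3/16
  11 → 12: 9/14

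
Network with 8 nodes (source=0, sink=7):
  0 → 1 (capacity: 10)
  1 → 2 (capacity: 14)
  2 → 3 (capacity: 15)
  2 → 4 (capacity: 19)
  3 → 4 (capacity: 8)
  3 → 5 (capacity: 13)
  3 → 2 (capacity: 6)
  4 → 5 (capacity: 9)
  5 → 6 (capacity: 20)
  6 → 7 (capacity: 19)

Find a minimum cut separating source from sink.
Min cut value = 10, edges: (0,1)

Min cut value: 10
Partition: S = [0], T = [1, 2, 3, 4, 5, 6, 7]
Cut edges: (0,1)

By max-flow min-cut theorem, max flow = min cut = 10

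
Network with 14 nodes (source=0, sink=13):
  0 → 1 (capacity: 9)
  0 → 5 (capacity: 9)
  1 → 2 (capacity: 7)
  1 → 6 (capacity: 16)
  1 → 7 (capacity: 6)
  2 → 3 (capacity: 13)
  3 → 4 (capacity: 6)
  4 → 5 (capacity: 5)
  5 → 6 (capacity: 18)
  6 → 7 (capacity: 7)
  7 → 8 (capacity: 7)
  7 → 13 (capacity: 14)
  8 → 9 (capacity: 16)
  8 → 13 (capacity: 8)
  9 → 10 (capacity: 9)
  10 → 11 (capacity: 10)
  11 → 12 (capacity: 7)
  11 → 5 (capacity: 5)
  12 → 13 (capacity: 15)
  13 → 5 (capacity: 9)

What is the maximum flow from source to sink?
Maximum flow = 13

Max flow: 13

Flow assignment:
  0 → 1: 6/9
  0 → 5: 7/9
  1 → 7: 6/6
  5 → 6: 7/18
  6 → 7: 7/7
  7 → 13: 13/14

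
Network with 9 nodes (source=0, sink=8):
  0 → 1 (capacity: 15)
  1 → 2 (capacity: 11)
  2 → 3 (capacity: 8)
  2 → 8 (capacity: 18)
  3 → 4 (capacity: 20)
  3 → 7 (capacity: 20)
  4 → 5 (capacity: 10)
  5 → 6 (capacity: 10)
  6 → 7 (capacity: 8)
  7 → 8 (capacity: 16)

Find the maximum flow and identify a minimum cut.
Max flow = 11, Min cut edges: (1,2)

Maximum flow: 11
Minimum cut: (1,2)
Partition: S = [0, 1], T = [2, 3, 4, 5, 6, 7, 8]

Max-flow min-cut theorem verified: both equal 11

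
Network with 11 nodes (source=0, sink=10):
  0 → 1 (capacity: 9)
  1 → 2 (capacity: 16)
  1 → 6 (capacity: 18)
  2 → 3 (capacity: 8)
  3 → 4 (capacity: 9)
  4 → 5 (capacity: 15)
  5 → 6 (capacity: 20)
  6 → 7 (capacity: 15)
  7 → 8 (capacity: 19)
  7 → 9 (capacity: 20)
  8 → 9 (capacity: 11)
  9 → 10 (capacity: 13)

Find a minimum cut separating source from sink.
Min cut value = 9, edges: (0,1)

Min cut value: 9
Partition: S = [0], T = [1, 2, 3, 4, 5, 6, 7, 8, 9, 10]
Cut edges: (0,1)

By max-flow min-cut theorem, max flow = min cut = 9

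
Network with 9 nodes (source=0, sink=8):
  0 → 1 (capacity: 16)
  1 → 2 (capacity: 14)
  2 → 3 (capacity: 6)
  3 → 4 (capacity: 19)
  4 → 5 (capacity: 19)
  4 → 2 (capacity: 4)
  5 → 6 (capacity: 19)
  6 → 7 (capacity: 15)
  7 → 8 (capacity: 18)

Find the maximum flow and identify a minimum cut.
Max flow = 6, Min cut edges: (2,3)

Maximum flow: 6
Minimum cut: (2,3)
Partition: S = [0, 1, 2], T = [3, 4, 5, 6, 7, 8]

Max-flow min-cut theorem verified: both equal 6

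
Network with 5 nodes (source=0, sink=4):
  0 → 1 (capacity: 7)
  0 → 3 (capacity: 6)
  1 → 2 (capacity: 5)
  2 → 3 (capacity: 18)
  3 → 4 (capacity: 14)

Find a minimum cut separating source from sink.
Min cut value = 11, edges: (0,3), (1,2)

Min cut value: 11
Partition: S = [0, 1], T = [2, 3, 4]
Cut edges: (0,3), (1,2)

By max-flow min-cut theorem, max flow = min cut = 11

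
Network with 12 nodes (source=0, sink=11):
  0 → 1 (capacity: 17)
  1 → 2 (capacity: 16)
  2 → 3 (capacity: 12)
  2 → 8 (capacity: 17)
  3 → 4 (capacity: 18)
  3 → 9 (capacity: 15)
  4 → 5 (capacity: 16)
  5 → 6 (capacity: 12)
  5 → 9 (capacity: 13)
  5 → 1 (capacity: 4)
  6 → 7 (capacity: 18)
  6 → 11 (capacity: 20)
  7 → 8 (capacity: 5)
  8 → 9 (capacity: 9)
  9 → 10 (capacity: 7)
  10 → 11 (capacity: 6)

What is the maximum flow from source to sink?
Maximum flow = 16

Max flow: 16

Flow assignment:
  0 → 1: 16/17
  1 → 2: 16/16
  2 → 3: 12/12
  2 → 8: 4/17
  3 → 4: 10/18
  3 → 9: 2/15
  4 → 5: 10/16
  5 → 6: 10/12
  6 → 11: 10/20
  8 → 9: 4/9
  9 → 10: 6/7
  10 → 11: 6/6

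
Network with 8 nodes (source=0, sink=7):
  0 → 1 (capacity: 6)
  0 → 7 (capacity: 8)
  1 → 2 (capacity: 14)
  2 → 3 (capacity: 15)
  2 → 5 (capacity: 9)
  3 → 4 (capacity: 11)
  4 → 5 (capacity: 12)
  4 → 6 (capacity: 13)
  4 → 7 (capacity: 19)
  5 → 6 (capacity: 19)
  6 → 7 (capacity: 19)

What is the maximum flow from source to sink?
Maximum flow = 14

Max flow: 14

Flow assignment:
  0 → 1: 6/6
  0 → 7: 8/8
  1 → 2: 6/14
  2 → 3: 6/15
  3 → 4: 6/11
  4 → 7: 6/19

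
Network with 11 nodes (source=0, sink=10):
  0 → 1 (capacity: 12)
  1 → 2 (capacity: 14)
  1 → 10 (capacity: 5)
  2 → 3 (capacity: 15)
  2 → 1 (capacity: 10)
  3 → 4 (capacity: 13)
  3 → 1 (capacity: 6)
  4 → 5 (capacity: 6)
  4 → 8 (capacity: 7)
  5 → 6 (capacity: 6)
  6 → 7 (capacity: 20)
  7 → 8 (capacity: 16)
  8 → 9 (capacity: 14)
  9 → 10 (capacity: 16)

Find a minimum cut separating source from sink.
Min cut value = 12, edges: (0,1)

Min cut value: 12
Partition: S = [0], T = [1, 2, 3, 4, 5, 6, 7, 8, 9, 10]
Cut edges: (0,1)

By max-flow min-cut theorem, max flow = min cut = 12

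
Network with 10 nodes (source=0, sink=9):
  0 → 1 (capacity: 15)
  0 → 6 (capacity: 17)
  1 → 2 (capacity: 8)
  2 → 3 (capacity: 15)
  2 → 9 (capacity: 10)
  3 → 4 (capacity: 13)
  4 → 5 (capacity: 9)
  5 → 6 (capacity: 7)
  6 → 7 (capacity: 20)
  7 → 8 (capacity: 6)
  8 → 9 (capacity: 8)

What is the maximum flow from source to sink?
Maximum flow = 14

Max flow: 14

Flow assignment:
  0 → 1: 8/15
  0 → 6: 6/17
  1 → 2: 8/8
  2 → 9: 8/10
  6 → 7: 6/20
  7 → 8: 6/6
  8 → 9: 6/8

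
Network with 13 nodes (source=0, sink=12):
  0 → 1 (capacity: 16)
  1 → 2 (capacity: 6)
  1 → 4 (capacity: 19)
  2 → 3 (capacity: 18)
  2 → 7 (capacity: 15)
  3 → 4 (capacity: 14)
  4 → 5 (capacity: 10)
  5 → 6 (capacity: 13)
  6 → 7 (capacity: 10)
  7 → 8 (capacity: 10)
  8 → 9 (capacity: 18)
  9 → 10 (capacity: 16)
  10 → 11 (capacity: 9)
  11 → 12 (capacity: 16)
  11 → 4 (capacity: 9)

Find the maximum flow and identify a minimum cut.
Max flow = 9, Min cut edges: (10,11)

Maximum flow: 9
Minimum cut: (10,11)
Partition: S = [0, 1, 2, 3, 4, 5, 6, 7, 8, 9, 10], T = [11, 12]

Max-flow min-cut theorem verified: both equal 9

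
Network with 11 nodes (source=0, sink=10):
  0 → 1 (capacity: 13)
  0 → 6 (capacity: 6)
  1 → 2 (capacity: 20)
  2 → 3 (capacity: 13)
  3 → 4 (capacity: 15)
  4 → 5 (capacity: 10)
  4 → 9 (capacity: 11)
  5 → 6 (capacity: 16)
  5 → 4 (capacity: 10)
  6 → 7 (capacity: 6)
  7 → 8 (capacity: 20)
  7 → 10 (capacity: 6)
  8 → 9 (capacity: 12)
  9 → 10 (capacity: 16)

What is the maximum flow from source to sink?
Maximum flow = 17

Max flow: 17

Flow assignment:
  0 → 1: 13/13
  0 → 6: 4/6
  1 → 2: 13/20
  2 → 3: 13/13
  3 → 4: 13/15
  4 → 5: 2/10
  4 → 9: 11/11
  5 → 6: 2/16
  6 → 7: 6/6
  7 → 10: 6/6
  9 → 10: 11/16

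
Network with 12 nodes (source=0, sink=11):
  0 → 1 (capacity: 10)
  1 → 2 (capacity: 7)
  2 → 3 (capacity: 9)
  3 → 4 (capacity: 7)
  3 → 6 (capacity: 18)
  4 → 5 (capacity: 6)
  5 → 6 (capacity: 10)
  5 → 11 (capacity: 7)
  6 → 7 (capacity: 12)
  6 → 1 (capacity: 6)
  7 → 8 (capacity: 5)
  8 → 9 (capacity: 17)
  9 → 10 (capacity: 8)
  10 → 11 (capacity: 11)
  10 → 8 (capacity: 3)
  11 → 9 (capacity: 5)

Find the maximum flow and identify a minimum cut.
Max flow = 7, Min cut edges: (1,2)

Maximum flow: 7
Minimum cut: (1,2)
Partition: S = [0, 1], T = [2, 3, 4, 5, 6, 7, 8, 9, 10, 11]

Max-flow min-cut theorem verified: both equal 7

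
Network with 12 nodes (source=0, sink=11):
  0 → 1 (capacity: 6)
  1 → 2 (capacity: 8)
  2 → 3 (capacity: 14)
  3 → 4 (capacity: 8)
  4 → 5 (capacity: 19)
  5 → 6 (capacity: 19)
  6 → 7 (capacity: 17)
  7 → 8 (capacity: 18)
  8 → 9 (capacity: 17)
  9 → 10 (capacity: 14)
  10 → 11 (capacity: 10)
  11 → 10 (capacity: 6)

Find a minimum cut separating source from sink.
Min cut value = 6, edges: (0,1)

Min cut value: 6
Partition: S = [0], T = [1, 2, 3, 4, 5, 6, 7, 8, 9, 10, 11]
Cut edges: (0,1)

By max-flow min-cut theorem, max flow = min cut = 6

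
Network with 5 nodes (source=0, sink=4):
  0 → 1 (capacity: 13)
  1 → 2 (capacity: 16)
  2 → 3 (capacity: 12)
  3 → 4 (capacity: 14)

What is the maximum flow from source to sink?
Maximum flow = 12

Max flow: 12

Flow assignment:
  0 → 1: 12/13
  1 → 2: 12/16
  2 → 3: 12/12
  3 → 4: 12/14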